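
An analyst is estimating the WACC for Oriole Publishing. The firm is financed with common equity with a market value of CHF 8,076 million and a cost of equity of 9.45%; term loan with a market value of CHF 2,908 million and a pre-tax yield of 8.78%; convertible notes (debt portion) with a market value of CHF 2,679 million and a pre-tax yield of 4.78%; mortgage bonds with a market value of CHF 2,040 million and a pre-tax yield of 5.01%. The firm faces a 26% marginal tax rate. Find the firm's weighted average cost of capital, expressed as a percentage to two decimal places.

7.15%

Total capital V = 8076 + 2908 + 2679 + 2040 = 15703.
Equity: weight = 8076/15703 = 0.5143; cost = 9.45%.
Term loan: weight = 2908/15703 = 0.1852; after-tax cost = 8.78% × (1 − 26%) = 6.4972%.
Convertible notes (debt portion): weight = 2679/15703 = 0.1706; after-tax cost = 4.78% × (1 − 26%) = 3.5372%.
Mortgage bonds: weight = 2040/15703 = 0.1299; after-tax cost = 5.01% × (1 − 26%) = 3.7074%.
WACC = 0.5143 × 9.4500% + 0.1852 × 6.4972% + 0.1706 × 3.5372% + 0.1299 × 3.7074% = 7.1484%.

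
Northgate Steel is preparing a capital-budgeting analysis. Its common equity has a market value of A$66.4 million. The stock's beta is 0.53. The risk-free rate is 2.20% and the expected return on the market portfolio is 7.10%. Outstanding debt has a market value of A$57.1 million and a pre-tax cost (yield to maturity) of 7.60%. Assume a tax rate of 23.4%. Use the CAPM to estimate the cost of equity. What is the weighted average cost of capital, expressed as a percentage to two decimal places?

5.27%

Market risk premium = 7.1% − 2.2% = 4.9%.
Cost of equity via CAPM: Re = 2.2% + 0.53 × 4.9% = 4.7970%.
Total capital V = 66.4 + 57.1 = 123.5.
Equity: weight = 66.4/123.5 = 0.5377; cost = 4.797%.
Debt: weight = 57.1/123.5 = 0.4623; after-tax cost = 7.6% × (1 − 23.4%) = 5.8216%.
WACC = 0.5377 × 4.7970% + 0.4623 × 5.8216% = 5.2707%.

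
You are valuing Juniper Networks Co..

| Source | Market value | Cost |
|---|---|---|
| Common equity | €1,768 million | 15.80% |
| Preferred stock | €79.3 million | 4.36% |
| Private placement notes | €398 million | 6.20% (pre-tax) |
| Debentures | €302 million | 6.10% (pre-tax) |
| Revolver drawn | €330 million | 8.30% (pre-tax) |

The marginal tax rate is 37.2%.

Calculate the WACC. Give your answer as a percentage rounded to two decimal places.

Total capital V = 1768 + 79.3 + 398 + 302 + 330 = 2877.3.
Equity: weight = 1768/2877.3 = 0.6145; cost = 15.8%.
Preferred: weight = 79.3/2877.3 = 0.0276; cost = 4.36%.
Private placement notes: weight = 398/2877.3 = 0.1383; after-tax cost = 6.2% × (1 − 37.2%) = 3.8936%.
Debentures: weight = 302/2877.3 = 0.1050; after-tax cost = 6.1% × (1 − 37.2%) = 3.8308%.
Revolver drawn: weight = 330/2877.3 = 0.1147; after-tax cost = 8.3% × (1 − 37.2%) = 5.2124%.
WACC = 0.6145 × 15.8000% + 0.0276 × 4.3600% + 0.1383 × 3.8936% + 0.1050 × 3.8308% + 0.1147 × 5.2124% = 11.3672%.

11.37%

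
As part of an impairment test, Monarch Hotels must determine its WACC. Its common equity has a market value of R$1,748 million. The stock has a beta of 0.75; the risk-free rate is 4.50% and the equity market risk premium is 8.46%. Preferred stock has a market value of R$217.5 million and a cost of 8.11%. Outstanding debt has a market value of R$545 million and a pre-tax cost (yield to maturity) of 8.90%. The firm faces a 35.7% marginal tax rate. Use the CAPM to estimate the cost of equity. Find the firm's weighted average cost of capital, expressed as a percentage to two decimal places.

9.50%

Cost of equity via CAPM: Re = 4.5% + 0.75 × 8.46% = 10.8450%.
Total capital V = 1748 + 217.5 + 545 = 2510.5.
Equity: weight = 1748/2510.5 = 0.6963; cost = 10.845%.
Preferred: weight = 217.5/2510.5 = 0.0866; cost = 8.11%.
Debt: weight = 545/2510.5 = 0.2171; after-tax cost = 8.9% × (1 − 35.7%) = 5.7227%.
WACC = 0.6963 × 10.8450% + 0.0866 × 8.1100% + 0.2171 × 5.7227% = 9.4961%.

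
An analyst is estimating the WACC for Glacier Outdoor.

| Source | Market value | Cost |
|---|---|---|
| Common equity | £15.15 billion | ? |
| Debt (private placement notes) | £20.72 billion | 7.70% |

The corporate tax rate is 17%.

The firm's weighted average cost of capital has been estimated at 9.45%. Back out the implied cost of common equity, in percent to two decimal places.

Total capital V = 15.15 + 20.72 = 35.87.
Equity weight = 15.15/35.87 = 0.4224.
Private placement notes weight = 20.72/35.87 = 0.5776.
Debt contribution = 0.5776 × 7.7% × (1 − 17%) = 3.6917%.
Required equity contribution = 9.45% − 3.6917% = 5.7583%.
Re = 5.7583% / 0.4224 = 13.6337%.

13.63%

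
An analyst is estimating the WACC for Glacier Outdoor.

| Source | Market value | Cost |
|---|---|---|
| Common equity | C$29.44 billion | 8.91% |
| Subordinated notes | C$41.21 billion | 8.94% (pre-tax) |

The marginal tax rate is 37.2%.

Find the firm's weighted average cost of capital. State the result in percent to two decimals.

6.99%

Total capital V = 29.44 + 41.21 = 70.65.
Equity: weight = 29.44/70.65 = 0.4167; cost = 8.91%.
Subordinated notes: weight = 41.21/70.65 = 0.5833; after-tax cost = 8.94% × (1 − 37.2%) = 5.6143%.
WACC = 0.4167 × 8.9100% + 0.5833 × 5.6143% = 6.9876%.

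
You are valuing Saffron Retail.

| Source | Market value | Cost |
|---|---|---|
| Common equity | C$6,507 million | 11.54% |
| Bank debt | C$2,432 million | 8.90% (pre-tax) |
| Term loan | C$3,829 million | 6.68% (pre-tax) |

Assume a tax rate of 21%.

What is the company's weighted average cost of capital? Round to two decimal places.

Total capital V = 6507 + 2432 + 3829 = 12768.
Equity: weight = 6507/12768 = 0.5096; cost = 11.54%.
Bank debt: weight = 2432/12768 = 0.1905; after-tax cost = 8.9% × (1 − 21%) = 7.0310%.
Term loan: weight = 3829/12768 = 0.2999; after-tax cost = 6.68% × (1 − 21%) = 5.2772%.
WACC = 0.5096 × 11.5400% + 0.1905 × 7.0310% + 0.2999 × 5.2772% = 8.8030%.

8.80%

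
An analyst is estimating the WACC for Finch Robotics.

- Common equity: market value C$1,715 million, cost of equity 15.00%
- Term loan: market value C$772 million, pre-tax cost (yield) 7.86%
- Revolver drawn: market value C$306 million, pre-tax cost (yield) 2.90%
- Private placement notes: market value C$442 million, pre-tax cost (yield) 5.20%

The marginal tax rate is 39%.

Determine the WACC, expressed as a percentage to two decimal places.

9.70%

Total capital V = 1715 + 772 + 306 + 442 = 3235.
Equity: weight = 1715/3235 = 0.5301; cost = 15%.
Term loan: weight = 772/3235 = 0.2386; after-tax cost = 7.86% × (1 − 39%) = 4.7946%.
Revolver drawn: weight = 306/3235 = 0.0946; after-tax cost = 2.9% × (1 − 39%) = 1.7690%.
Private placement notes: weight = 442/3235 = 0.1366; after-tax cost = 5.2% × (1 − 39%) = 3.1720%.
WACC = 0.5301 × 15.0000% + 0.2386 × 4.7946% + 0.0946 × 1.7690% + 0.1366 × 3.1720% = 9.6970%.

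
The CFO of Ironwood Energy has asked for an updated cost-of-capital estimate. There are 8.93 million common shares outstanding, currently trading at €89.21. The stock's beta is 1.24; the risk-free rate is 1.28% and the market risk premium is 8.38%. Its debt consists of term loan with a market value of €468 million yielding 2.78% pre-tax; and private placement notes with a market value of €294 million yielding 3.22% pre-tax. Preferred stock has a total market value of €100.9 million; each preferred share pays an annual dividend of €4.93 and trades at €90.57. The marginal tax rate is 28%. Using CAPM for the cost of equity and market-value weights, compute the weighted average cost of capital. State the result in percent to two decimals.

6.91%

Cost of equity via CAPM: Re = 1.28% + 1.24 × 8.38% = 11.6712%.
Cost of preferred: Rp = 4.93 / 90.57 = 5.4433%.
Market value of equity E = 89.21 × 8.93m = 796.6453m.
Total capital V = 796.6453 + 100.9 + 468 + 294 = 1659.5453.
Equity: weight = 796.6453/1659.5453 = 0.4800; cost = 11.6712%.
Preferred: weight = 100.9/1659.5453 = 0.0608; cost = 5.4433%.
Term loan: weight = 468/1659.5453 = 0.2820; after-tax cost = 2.78% × (1 − 28%) = 2.0016%.
Private placement notes: weight = 294/1659.5453 = 0.1772; after-tax cost = 3.22% × (1 − 28%) = 2.3184%.
WACC = 0.4800 × 11.6712% + 0.0608 × 5.4433% + 0.2820 × 2.0016% + 0.1772 × 2.3184% = 6.9088%.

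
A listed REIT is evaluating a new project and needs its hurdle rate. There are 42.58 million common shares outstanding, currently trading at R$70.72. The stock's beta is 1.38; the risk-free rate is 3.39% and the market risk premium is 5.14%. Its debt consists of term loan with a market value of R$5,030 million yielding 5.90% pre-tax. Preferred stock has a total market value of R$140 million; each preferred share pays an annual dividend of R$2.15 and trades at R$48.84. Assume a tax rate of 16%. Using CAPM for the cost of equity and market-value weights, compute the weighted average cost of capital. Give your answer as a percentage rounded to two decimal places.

Cost of equity via CAPM: Re = 3.39% + 1.38 × 5.14% = 10.4832%.
Cost of preferred: Rp = 2.15 / 48.84 = 4.4021%.
Market value of equity E = 70.72 × 42.58m = 3011.2576m.
Total capital V = 3011.2576 + 140 + 5030 = 8181.2576.
Equity: weight = 3011.2576/8181.2576 = 0.3681; cost = 10.4832%.
Preferred: weight = 140/8181.2576 = 0.0171; cost = 4.4021%.
Term loan: weight = 5030/8181.2576 = 0.6148; after-tax cost = 5.9% × (1 − 16%) = 4.9560%.
WACC = 0.3681 × 10.4832% + 0.0171 × 4.4021% + 0.6148 × 4.9560% = 6.9809%.

6.98%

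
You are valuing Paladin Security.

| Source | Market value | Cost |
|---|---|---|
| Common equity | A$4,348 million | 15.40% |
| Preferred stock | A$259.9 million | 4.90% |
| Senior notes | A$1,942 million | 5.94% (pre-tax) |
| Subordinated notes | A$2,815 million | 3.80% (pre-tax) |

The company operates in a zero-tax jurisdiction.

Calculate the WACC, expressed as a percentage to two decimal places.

Total capital V = 4348 + 259.9 + 1942 + 2815 = 9364.9.
Equity: weight = 4348/9364.9 = 0.4643; cost = 15.4%.
Preferred: weight = 259.9/9364.9 = 0.0278; cost = 4.9%.
Senior notes: weight = 1942/9364.9 = 0.2074; after-tax cost = 5.94% × (1 − 0%) = 5.9400%.
Subordinated notes: weight = 2815/9364.9 = 0.3006; after-tax cost = 3.8% × (1 − 0%) = 3.8000%.
WACC = 0.4643 × 15.4000% + 0.0278 × 4.9000% + 0.2074 × 5.9400% + 0.3006 × 3.8000% = 9.6600%.

9.66%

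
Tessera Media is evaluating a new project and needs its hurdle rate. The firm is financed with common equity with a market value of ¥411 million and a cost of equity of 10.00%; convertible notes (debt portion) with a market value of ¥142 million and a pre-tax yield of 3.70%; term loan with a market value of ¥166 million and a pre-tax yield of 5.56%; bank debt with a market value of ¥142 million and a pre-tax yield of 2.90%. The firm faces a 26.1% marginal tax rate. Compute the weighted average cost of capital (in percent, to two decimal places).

6.37%

Total capital V = 411 + 142 + 166 + 142 = 861.
Equity: weight = 411/861 = 0.4774; cost = 10%.
Convertible notes (debt portion): weight = 142/861 = 0.1649; after-tax cost = 3.7% × (1 − 26.1%) = 2.7343%.
Term loan: weight = 166/861 = 0.1928; after-tax cost = 5.56% × (1 − 26.1%) = 4.1088%.
Bank debt: weight = 142/861 = 0.1649; after-tax cost = 2.9% × (1 − 26.1%) = 2.1431%.
WACC = 0.4774 × 10.0000% + 0.1649 × 2.7343% + 0.1928 × 4.1088% + 0.1649 × 2.1431% = 6.3701%.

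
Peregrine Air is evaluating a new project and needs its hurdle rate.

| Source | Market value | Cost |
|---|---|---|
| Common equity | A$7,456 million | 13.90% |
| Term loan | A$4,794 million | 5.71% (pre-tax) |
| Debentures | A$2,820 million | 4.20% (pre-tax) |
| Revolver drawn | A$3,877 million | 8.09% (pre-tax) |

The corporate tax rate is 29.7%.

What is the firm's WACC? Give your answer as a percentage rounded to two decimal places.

Total capital V = 7456 + 4794 + 2820 + 3877 = 18947.
Equity: weight = 7456/18947 = 0.3935; cost = 13.9%.
Term loan: weight = 4794/18947 = 0.2530; after-tax cost = 5.71% × (1 − 29.7%) = 4.0141%.
Debentures: weight = 2820/18947 = 0.1488; after-tax cost = 4.2% × (1 − 29.7%) = 2.9526%.
Revolver drawn: weight = 3877/18947 = 0.2046; after-tax cost = 8.09% × (1 − 29.7%) = 5.6873%.
WACC = 0.3935 × 13.9000% + 0.2530 × 4.0141% + 0.1488 × 2.9526% + 0.2046 × 5.6873% = 8.0888%.

8.09%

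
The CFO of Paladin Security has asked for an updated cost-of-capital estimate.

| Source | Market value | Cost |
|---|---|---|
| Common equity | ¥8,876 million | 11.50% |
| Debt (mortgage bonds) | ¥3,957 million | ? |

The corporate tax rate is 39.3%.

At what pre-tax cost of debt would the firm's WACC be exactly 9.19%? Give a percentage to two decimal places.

Total capital V = 8876 + 3957 = 12833.
Equity weight = 8876/12833 = 0.6917.
Mortgage bonds weight = 3957/12833 = 0.3083.
Equity contribution = 0.6917 × 11.5% = 7.9540%.
Remaining for debt = 9.19% − 7.9540% = 1.2360%.
Rd × (1 − 39.3%) × 0.3083 = 1.2360%  ⇒  Rd = 6.6036%.

6.60%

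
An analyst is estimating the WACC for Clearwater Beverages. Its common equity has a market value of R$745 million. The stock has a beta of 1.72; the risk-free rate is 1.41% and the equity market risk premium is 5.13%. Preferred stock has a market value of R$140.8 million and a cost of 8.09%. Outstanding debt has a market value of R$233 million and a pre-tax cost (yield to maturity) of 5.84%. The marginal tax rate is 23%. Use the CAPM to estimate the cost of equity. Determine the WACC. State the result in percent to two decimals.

8.77%

Cost of equity via CAPM: Re = 1.41% + 1.72 × 5.13% = 10.2336%.
Total capital V = 745 + 140.8 + 233 = 1118.8.
Equity: weight = 745/1118.8 = 0.6659; cost = 10.2336%.
Preferred: weight = 140.8/1118.8 = 0.1258; cost = 8.09%.
Debt: weight = 233/1118.8 = 0.2083; after-tax cost = 5.84% × (1 − 23%) = 4.4968%.
WACC = 0.6659 × 10.2336% + 0.1258 × 8.0900% + 0.2083 × 4.4968% = 8.7691%.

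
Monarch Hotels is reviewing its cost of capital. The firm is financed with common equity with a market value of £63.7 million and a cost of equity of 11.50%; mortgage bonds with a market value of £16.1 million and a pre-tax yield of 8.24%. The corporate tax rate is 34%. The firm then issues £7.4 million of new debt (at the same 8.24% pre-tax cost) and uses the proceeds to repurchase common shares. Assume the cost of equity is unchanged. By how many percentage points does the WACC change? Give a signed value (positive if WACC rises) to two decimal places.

-0.56 pp

Current WACC:
Total capital V = 63.7 + 16.1 = 79.8.
Equity: weight = 63.7/79.8 = 0.7982; cost = 11.5%.
Mortgage bonds: weight = 16.1/79.8 = 0.2018; after-tax cost = 8.24% × (1 − 34%) = 5.4384%.
WACC = 0.7982 × 11.5000% + 0.2018 × 5.4384% = 10.2770%.
After the change:
Total capital V = 56.3 + 23.5 = 79.8.
Equity: weight = 56.3/79.8 = 0.7055; cost = 11.5%.
Mortgage bonds: weight = 23.5/79.8 = 0.2945; after-tax cost = 8.24% × (1 − 34%) = 5.4384%.
WACC = 0.7055 × 11.5000% + 0.2945 × 5.4384% = 9.7149%.
Change in WACC = 9.7149% − 10.2770% = -0.5621 pp.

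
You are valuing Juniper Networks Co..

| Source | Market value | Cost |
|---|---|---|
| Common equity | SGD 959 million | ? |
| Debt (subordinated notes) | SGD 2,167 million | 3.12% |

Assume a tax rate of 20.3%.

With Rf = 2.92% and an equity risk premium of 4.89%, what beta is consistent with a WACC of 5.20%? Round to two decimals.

1.72

Total capital V = 959 + 2167 = 3126.
Equity weight = 959/3126 = 0.3068.
Subordinated notes weight = 2167/3126 = 0.6932.
Debt contribution = 0.6932 × 3.12% × (1 − 20.3%) = 1.7238%.
Required equity contribution = 5.2% − 1.7238% = 3.4762%  ⇒  Re = 11.3312%.
CAPM: 11.3312% = 2.92% + β × 4.89%  ⇒  β = 1.7201.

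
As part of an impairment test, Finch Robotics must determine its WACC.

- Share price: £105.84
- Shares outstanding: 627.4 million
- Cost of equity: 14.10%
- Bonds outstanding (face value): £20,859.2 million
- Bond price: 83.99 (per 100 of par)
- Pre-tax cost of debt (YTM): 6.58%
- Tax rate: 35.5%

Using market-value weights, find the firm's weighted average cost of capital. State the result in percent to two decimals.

Market value of equity E = 105.84 × 627.4m = 66404.016m. Market value of debt D = 20859.2m × 83.99/100 = 17519.64208m.
Total capital V = 66404.016 + 17519.64208 = 83923.65808.
Equity: weight = 66404.016/83923.65808 = 0.7912; cost = 14.1%.
Bonds outstanding: weight = 17519.64208/83923.65808 = 0.2088; after-tax cost = 6.58% × (1 − 35.5%) = 4.2441%.
WACC = 0.7912 × 14.1000% + 0.2088 × 4.2441% = 12.0425%.

12.04%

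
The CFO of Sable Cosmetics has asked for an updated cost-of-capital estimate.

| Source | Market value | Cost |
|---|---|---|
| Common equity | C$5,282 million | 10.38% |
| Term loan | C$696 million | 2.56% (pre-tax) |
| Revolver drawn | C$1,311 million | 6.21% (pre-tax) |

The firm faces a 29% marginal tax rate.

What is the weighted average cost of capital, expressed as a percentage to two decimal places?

Total capital V = 5282 + 696 + 1311 = 7289.
Equity: weight = 5282/7289 = 0.7247; cost = 10.38%.
Term loan: weight = 696/7289 = 0.0955; after-tax cost = 2.56% × (1 − 29%) = 1.8176%.
Revolver drawn: weight = 1311/7289 = 0.1799; after-tax cost = 6.21% × (1 − 29%) = 4.4091%.
WACC = 0.7247 × 10.3800% + 0.0955 × 1.8176% + 0.1799 × 4.4091% = 8.4885%.

8.49%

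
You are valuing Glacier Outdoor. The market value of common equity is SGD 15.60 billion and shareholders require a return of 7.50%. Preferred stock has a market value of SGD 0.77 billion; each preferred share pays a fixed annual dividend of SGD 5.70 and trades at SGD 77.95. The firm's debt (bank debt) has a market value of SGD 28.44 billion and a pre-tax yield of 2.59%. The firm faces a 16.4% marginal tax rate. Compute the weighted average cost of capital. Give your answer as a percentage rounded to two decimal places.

4.11%

Cost of preferred: Rp = 5.7 / 77.95 = 7.3124%.
Total capital V = 15.6 + 0.77 + 28.44 = 44.81.
Equity: weight = 15.6/44.81 = 0.3481; cost = 7.5%.
Preferred: weight = 0.77/44.81 = 0.0172; cost = 7.3124%.
Bank debt: weight = 28.44/44.81 = 0.6347; after-tax cost = 2.59% × (1 − 16.4%) = 2.1652%.
WACC = 0.3481 × 7.5000% + 0.0172 × 7.3124% + 0.6347 × 2.1652% = 4.1109%.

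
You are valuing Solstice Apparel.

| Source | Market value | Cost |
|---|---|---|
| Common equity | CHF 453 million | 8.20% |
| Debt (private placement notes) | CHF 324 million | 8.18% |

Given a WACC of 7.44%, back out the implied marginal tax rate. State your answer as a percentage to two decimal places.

Total capital V = 453 + 324 = 777.
Equity weight = 453/777 = 0.5830.
Private placement notes weight = 324/777 = 0.4170.
Equity contribution = 0.5830 × 8.2% = 4.7807%.
Debt contribution must be 7.44% − 4.7807% = 2.6593%.
0.4170 × 8.18% × (1 − T) = 2.6593%  ⇒  (1 − T) = 0.7796.
T = 22.0366%.

22.04%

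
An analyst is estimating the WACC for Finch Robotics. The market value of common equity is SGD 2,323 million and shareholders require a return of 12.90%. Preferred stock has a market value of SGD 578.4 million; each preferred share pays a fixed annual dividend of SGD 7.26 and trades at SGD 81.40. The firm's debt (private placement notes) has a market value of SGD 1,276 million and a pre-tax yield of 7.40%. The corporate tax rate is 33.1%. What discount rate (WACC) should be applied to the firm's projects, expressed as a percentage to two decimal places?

9.92%

Cost of preferred: Rp = 7.26 / 81.4 = 8.9189%.
Total capital V = 2323 + 578.4 + 1276 = 4177.4.
Equity: weight = 2323/4177.4 = 0.5561; cost = 12.9%.
Preferred: weight = 578.4/4177.4 = 0.1385; cost = 8.9189%.
Private placement notes: weight = 1276/4177.4 = 0.3055; after-tax cost = 7.4% × (1 − 33.1%) = 4.9506%.
WACC = 0.5561 × 12.9000% + 0.1385 × 8.9189% + 0.3055 × 4.9506% = 9.9206%.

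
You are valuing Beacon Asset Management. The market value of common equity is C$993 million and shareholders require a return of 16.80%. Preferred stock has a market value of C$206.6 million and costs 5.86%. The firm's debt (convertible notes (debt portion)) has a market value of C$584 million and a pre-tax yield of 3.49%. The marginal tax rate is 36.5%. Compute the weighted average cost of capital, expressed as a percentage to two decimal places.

10.76%

Total capital V = 993 + 206.6 + 584 = 1783.6.
Equity: weight = 993/1783.6 = 0.5567; cost = 16.8%.
Preferred: weight = 206.6/1783.6 = 0.1158; cost = 5.86%.
Convertible notes (debt portion): weight = 584/1783.6 = 0.3274; after-tax cost = 3.49% × (1 − 36.5%) = 2.2162%.
WACC = 0.5567 × 16.8000% + 0.1158 × 5.8600% + 0.3274 × 2.2162% = 10.7576%.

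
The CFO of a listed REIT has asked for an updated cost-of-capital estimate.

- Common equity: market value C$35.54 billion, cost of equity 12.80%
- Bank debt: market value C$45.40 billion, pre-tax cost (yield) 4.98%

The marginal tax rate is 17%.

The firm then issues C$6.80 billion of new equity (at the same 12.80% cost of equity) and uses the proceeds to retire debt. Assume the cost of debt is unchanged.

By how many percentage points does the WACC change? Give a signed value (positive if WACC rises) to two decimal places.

+0.73 pp

Current WACC:
Total capital V = 35.54 + 45.4 = 80.94.
Equity: weight = 35.54/80.94 = 0.4391; cost = 12.8%.
Bank debt: weight = 45.4/80.94 = 0.5609; after-tax cost = 4.98% × (1 − 17%) = 4.1334%.
WACC = 0.4391 × 12.8000% + 0.5609 × 4.1334% = 7.9388%.
After the change:
Total capital V = 42.34 + 38.6 = 80.94.
Equity: weight = 42.34/80.94 = 0.5231; cost = 12.8%.
Bank debt: weight = 38.6/80.94 = 0.4769; after-tax cost = 4.98% × (1 − 17%) = 4.1334%.
WACC = 0.5231 × 12.8000% + 0.4769 × 4.1334% = 8.6669%.
Change in WACC = 8.6669% − 7.9388% = 0.7281 pp.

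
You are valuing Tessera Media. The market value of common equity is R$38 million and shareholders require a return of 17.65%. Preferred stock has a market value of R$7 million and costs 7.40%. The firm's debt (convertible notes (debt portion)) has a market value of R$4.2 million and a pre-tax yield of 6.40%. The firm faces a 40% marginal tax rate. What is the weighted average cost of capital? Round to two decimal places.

15.01%

Total capital V = 38 + 7 + 4.2 = 49.2.
Equity: weight = 38/49.2 = 0.7724; cost = 17.65%.
Preferred: weight = 7/49.2 = 0.1423; cost = 7.4%.
Convertible notes (debt portion): weight = 4.2/49.2 = 0.0854; after-tax cost = 6.4% × (1 − 40%) = 3.8400%.
WACC = 0.7724 × 17.6500% + 0.1423 × 7.4000% + 0.0854 × 3.8400% = 15.0128%.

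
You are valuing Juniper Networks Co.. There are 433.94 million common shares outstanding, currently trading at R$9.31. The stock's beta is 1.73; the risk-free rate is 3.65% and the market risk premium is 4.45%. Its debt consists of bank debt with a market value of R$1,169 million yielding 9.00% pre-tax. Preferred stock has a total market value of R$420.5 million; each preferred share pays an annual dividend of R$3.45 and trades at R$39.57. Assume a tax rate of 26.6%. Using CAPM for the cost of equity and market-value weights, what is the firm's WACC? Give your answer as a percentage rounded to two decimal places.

Cost of equity via CAPM: Re = 3.65% + 1.73 × 4.45% = 11.3485%.
Cost of preferred: Rp = 3.45 / 39.57 = 8.7187%.
Market value of equity E = 9.31 × 433.94m = 4039.9814m.
Total capital V = 4039.9814 + 420.5 + 1169 = 5629.4814.
Equity: weight = 4039.9814/5629.4814 = 0.7176; cost = 11.3485%.
Preferred: weight = 420.5/5629.4814 = 0.0747; cost = 8.7187%.
Bank debt: weight = 1169/5629.4814 = 0.2077; after-tax cost = 9% × (1 − 26.6%) = 6.6060%.
WACC = 0.7176 × 11.3485% + 0.0747 × 8.7187% + 0.2077 × 6.6060% = 10.1673%.

10.17%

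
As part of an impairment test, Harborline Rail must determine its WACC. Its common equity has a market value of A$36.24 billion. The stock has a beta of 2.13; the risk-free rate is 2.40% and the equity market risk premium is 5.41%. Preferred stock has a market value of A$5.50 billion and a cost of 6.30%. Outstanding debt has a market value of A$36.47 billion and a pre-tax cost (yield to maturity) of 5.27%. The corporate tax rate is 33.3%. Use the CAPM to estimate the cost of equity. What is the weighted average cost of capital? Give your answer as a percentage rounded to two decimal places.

8.53%

Cost of equity via CAPM: Re = 2.4% + 2.13 × 5.41% = 13.9233%.
Total capital V = 36.24 + 5.5 + 36.47 = 78.21.
Equity: weight = 36.24/78.21 = 0.4634; cost = 13.9233%.
Preferred: weight = 5.5/78.21 = 0.0703; cost = 6.3%.
Debt: weight = 36.47/78.21 = 0.4663; after-tax cost = 5.27% × (1 − 33.3%) = 3.5151%.
WACC = 0.4634 × 13.9233% + 0.0703 × 6.3000% + 0.4663 × 3.5151% = 8.5338%.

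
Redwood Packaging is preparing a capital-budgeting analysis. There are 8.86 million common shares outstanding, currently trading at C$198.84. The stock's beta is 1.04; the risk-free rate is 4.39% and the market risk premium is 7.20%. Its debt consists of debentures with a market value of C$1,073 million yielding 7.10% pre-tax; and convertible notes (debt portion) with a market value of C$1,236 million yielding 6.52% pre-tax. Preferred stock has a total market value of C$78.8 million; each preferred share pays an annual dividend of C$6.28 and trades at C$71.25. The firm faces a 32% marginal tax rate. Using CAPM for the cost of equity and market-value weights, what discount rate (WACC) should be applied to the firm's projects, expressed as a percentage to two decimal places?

Cost of equity via CAPM: Re = 4.39% + 1.04 × 7.2% = 11.8780%.
Cost of preferred: Rp = 6.28 / 71.25 = 8.8140%.
Market value of equity E = 198.84 × 8.86m = 1761.7224m.
Total capital V = 1761.7224 + 78.8 + 1073 + 1236 = 4149.5224.
Equity: weight = 1761.7224/4149.5224 = 0.4246; cost = 11.878%.
Preferred: weight = 78.8/4149.5224 = 0.0190; cost = 8.814%.
Debentures: weight = 1073/4149.5224 = 0.2586; after-tax cost = 7.1% × (1 − 32%) = 4.8280%.
Convertible notes (debt portion): weight = 1236/4149.5224 = 0.2979; after-tax cost = 6.52% × (1 − 32%) = 4.4336%.
WACC = 0.4246 × 11.8780% + 0.0190 × 8.8140% + 0.2586 × 4.8280% + 0.2979 × 4.4336% = 7.7794%.

7.78%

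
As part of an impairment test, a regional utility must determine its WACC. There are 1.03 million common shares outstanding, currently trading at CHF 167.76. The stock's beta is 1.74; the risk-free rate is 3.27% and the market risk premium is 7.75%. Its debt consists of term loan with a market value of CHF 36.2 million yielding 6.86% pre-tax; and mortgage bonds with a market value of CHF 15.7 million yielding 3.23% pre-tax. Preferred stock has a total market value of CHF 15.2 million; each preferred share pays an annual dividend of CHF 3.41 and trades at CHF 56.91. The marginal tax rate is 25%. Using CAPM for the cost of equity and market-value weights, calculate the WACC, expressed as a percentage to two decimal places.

13.38%

Cost of equity via CAPM: Re = 3.27% + 1.74 × 7.75% = 16.7550%.
Cost of preferred: Rp = 3.41 / 56.91 = 5.9919%.
Market value of equity E = 167.76 × 1.03m = 172.7928m.
Total capital V = 172.7928 + 15.2 + 36.2 + 15.7 = 239.8928.
Equity: weight = 172.7928/239.8928 = 0.7203; cost = 16.755%.
Preferred: weight = 15.2/239.8928 = 0.0634; cost = 5.9919%.
Term loan: weight = 36.2/239.8928 = 0.1509; after-tax cost = 6.86% × (1 − 25%) = 5.1450%.
Mortgage bonds: weight = 15.7/239.8928 = 0.0654; after-tax cost = 3.23% × (1 − 25%) = 2.4225%.
WACC = 0.7203 × 16.7550% + 0.0634 × 5.9919% + 0.1509 × 5.1450% + 0.0654 × 2.4225% = 13.3831%.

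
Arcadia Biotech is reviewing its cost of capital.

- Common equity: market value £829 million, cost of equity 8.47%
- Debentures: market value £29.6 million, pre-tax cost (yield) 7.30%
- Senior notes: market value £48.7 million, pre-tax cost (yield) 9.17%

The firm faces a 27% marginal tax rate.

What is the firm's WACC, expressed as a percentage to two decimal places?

8.27%

Total capital V = 829 + 29.6 + 48.7 = 907.3.
Equity: weight = 829/907.3 = 0.9137; cost = 8.47%.
Debentures: weight = 29.6/907.3 = 0.0326; after-tax cost = 7.3% × (1 − 27%) = 5.3290%.
Senior notes: weight = 48.7/907.3 = 0.0537; after-tax cost = 9.17% × (1 − 27%) = 6.6941%.
WACC = 0.9137 × 8.4700% + 0.0326 × 5.3290% + 0.0537 × 6.6941% = 8.2722%.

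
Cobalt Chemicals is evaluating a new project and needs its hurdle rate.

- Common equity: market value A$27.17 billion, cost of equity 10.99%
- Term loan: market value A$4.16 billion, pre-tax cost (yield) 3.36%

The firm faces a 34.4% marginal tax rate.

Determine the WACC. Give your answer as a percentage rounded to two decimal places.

Total capital V = 27.17 + 4.16 = 31.33.
Equity: weight = 27.17/31.33 = 0.8672; cost = 10.99%.
Term loan: weight = 4.16/31.33 = 0.1328; after-tax cost = 3.36% × (1 − 34.4%) = 2.2042%.
WACC = 0.8672 × 10.9900% + 0.1328 × 2.2042% = 9.8234%.

9.82%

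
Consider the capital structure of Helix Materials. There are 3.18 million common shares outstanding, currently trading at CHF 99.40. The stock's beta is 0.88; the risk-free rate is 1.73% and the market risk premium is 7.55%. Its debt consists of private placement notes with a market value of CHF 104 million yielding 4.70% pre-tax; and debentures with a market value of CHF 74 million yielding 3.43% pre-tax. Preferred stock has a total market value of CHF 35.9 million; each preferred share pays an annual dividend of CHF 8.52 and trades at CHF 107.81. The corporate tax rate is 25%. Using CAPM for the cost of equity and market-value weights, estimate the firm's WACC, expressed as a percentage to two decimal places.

Cost of equity via CAPM: Re = 1.73% + 0.88 × 7.55% = 8.3740%.
Cost of preferred: Rp = 8.52 / 107.81 = 7.9028%.
Market value of equity E = 99.4 × 3.18m = 316.092m.
Total capital V = 316.092 + 35.9 + 104 + 74 = 529.992.
Equity: weight = 316.092/529.992 = 0.5964; cost = 8.374%.
Preferred: weight = 35.9/529.992 = 0.0677; cost = 7.9028%.
Private placement notes: weight = 104/529.992 = 0.1962; after-tax cost = 4.7% × (1 − 25%) = 3.5250%.
Debentures: weight = 74/529.992 = 0.1396; after-tax cost = 3.43% × (1 − 25%) = 2.5725%.
WACC = 0.5964 × 8.3740% + 0.0677 × 7.9028% + 0.1962 × 3.5250% + 0.1396 × 2.5725% = 6.5805%.

6.58%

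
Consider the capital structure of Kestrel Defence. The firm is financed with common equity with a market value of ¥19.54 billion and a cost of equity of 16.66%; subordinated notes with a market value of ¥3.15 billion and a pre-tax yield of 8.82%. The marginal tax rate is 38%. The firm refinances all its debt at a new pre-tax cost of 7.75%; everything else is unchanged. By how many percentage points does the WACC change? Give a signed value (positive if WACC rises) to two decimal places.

-0.09 pp

Current WACC:
Total capital V = 19.54 + 3.15 = 22.69.
Equity: weight = 19.54/22.69 = 0.8612; cost = 16.66%.
Subordinated notes: weight = 3.15/22.69 = 0.1388; after-tax cost = 8.82% × (1 − 38%) = 5.4684%.
WACC = 0.8612 × 16.6600% + 0.1388 × 5.4684% = 15.1063%.
After the change:
Total capital V = 19.54 + 3.15 = 22.69.
Equity: weight = 19.54/22.69 = 0.8612; cost = 16.66%.
Subordinated notes: weight = 3.15/22.69 = 0.1388; after-tax cost = 7.75% × (1 − 38%) = 4.8050%.
WACC = 0.8612 × 16.6600% + 0.1388 × 4.8050% = 15.0142%.
Change in WACC = 15.0142% − 15.1063% = -0.0921 pp.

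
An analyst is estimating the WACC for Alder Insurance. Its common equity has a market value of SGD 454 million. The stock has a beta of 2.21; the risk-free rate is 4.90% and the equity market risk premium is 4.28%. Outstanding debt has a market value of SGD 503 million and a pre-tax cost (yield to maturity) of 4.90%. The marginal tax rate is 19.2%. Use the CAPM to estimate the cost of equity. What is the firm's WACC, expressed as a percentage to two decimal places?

8.89%

Cost of equity via CAPM: Re = 4.9% + 2.21 × 4.28% = 14.3588%.
Total capital V = 454 + 503 = 957.
Equity: weight = 454/957 = 0.4744; cost = 14.3588%.
Debt: weight = 503/957 = 0.5256; after-tax cost = 4.9% × (1 − 19.2%) = 3.9592%.
WACC = 0.4744 × 14.3588% + 0.5256 × 3.9592% = 8.8928%.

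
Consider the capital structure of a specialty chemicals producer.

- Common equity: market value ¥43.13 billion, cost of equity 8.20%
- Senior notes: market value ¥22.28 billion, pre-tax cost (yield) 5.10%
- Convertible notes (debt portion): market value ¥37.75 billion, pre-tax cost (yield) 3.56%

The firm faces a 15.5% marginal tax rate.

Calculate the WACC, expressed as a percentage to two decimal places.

Total capital V = 43.13 + 22.28 + 37.75 = 103.16.
Equity: weight = 43.13/103.16 = 0.4181; cost = 8.2%.
Senior notes: weight = 22.28/103.16 = 0.2160; after-tax cost = 5.1% × (1 − 15.5%) = 4.3095%.
Convertible notes (debt portion): weight = 37.75/103.16 = 0.3659; after-tax cost = 3.56% × (1 − 15.5%) = 3.0082%.
WACC = 0.4181 × 8.2000% + 0.2160 × 4.3095% + 0.3659 × 3.0082% = 5.4599%.

5.46%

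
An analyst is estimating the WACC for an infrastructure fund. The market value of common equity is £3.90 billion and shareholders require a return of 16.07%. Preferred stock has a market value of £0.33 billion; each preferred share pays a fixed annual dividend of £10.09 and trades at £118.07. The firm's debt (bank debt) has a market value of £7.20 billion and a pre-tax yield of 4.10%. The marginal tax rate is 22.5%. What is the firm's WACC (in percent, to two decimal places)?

Cost of preferred: Rp = 10.09 / 118.07 = 8.5458%.
Total capital V = 3.9 + 0.33 + 7.2 = 11.43.
Equity: weight = 3.9/11.43 = 0.3412; cost = 16.07%.
Preferred: weight = 0.33/11.43 = 0.0289; cost = 8.5458%.
Bank debt: weight = 7.2/11.43 = 0.6299; after-tax cost = 4.1% × (1 − 22.5%) = 3.1775%.
WACC = 0.3412 × 16.0700% + 0.0289 × 8.5458% + 0.6299 × 3.1775% = 7.7315%.

7.73%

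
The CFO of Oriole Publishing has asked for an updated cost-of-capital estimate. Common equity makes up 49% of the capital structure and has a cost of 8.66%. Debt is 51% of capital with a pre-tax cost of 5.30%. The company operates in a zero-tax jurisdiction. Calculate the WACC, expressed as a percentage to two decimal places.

After-tax cost of debt = 5.3% × (1 − 0%) = 5.3000%.
WACC = 0.490 × 8.6600% + 0.510 × 5.3000% = 6.9464%.

6.95%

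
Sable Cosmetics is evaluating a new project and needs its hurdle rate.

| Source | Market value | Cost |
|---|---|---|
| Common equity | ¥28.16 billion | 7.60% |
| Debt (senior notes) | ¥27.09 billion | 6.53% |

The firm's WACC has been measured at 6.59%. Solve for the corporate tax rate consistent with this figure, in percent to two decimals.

Total capital V = 28.16 + 27.09 = 55.25.
Equity weight = 28.16/55.25 = 0.5097.
Senior notes weight = 27.09/55.25 = 0.4903.
Equity contribution = 0.5097 × 7.6% = 3.8736%.
Debt contribution must be 6.59% − 3.8736% = 2.7164%.
0.4903 × 6.53% × (1 − T) = 2.7164%  ⇒  (1 − T) = 0.8484.
T = 15.1592%.

15.16%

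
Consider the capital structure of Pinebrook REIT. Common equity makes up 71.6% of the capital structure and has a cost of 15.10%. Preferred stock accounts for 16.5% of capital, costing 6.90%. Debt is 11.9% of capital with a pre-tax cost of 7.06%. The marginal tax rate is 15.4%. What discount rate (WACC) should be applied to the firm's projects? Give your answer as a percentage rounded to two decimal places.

12.66%

After-tax cost of debt = 7.06% × (1 − 15.4%) = 5.9728%.
WACC = 0.716 × 15.1000% + 0.165 × 6.9000% + 0.119 × 5.9728% = 12.6609%.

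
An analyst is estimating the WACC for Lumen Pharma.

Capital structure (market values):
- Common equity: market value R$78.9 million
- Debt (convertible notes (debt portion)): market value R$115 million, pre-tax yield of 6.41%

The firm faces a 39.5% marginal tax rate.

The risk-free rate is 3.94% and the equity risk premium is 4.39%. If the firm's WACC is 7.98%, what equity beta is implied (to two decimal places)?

Total capital V = 78.9 + 115 = 193.9.
Equity weight = 78.9/193.9 = 0.4069.
Convertible notes (debt portion) weight = 115/193.9 = 0.5931.
Debt contribution = 0.5931 × 6.41% × (1 − 39.5%) = 2.3000%.
Required equity contribution = 7.98% − 2.3000% = 5.6800%  ⇒  Re = 13.9588%.
CAPM: 13.9588% = 3.94% + β × 4.39%  ⇒  β = 2.2822.

2.28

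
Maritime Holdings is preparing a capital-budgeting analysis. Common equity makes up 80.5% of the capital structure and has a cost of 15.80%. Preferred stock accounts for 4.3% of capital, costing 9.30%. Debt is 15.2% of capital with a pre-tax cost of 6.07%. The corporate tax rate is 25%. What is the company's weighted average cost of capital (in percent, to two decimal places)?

After-tax cost of debt = 6.07% × (1 − 25%) = 4.5525%.
WACC = 0.805 × 15.8000% + 0.043 × 9.3000% + 0.152 × 4.5525% = 13.8109%.

13.81%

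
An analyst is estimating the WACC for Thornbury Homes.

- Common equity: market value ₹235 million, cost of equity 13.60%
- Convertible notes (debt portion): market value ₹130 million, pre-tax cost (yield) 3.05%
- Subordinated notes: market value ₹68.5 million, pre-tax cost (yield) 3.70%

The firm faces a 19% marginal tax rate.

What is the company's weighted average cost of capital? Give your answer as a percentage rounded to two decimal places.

8.59%

Total capital V = 235 + 130 + 68.5 = 433.5.
Equity: weight = 235/433.5 = 0.5421; cost = 13.6%.
Convertible notes (debt portion): weight = 130/433.5 = 0.2999; after-tax cost = 3.05% × (1 − 19%) = 2.4705%.
Subordinated notes: weight = 68.5/433.5 = 0.1580; after-tax cost = 3.7% × (1 − 19%) = 2.9970%.
WACC = 0.5421 × 13.6000% + 0.2999 × 2.4705% + 0.1580 × 2.9970% = 8.5870%.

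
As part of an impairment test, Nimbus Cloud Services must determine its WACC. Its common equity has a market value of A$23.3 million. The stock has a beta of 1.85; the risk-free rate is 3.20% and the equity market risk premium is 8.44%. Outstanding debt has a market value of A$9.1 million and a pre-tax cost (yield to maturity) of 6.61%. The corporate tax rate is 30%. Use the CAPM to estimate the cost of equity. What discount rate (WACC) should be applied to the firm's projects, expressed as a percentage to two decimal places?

Cost of equity via CAPM: Re = 3.2% + 1.85 × 8.44% = 18.8140%.
Total capital V = 23.3 + 9.1 = 32.4.
Equity: weight = 23.3/32.4 = 0.7191; cost = 18.814%.
Debt: weight = 9.1/32.4 = 0.2809; after-tax cost = 6.61% × (1 − 30%) = 4.6270%.
WACC = 0.7191 × 18.8140% + 0.2809 × 4.6270% = 14.8294%.

14.83%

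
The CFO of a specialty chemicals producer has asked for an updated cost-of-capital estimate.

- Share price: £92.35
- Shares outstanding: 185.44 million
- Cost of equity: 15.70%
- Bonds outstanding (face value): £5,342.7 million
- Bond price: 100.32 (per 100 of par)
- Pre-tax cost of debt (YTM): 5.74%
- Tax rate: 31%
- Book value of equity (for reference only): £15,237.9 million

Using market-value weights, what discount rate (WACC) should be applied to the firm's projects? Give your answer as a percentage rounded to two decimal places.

Market value of equity E = 92.35 × 185.44m = 17125.384m. Market value of debt D = 5342.7m × 100.32/100 = 5359.79664m.
Total capital V = 17125.384 + 5359.79664 = 22485.18064.
Equity: weight = 17125.384/22485.18064 = 0.7616; cost = 15.7%.
Bonds outstanding: weight = 5359.79664/22485.18064 = 0.2384; after-tax cost = 5.74% × (1 − 31%) = 3.9606%.
WACC = 0.7616 × 15.7000% + 0.2384 × 3.9606% = 12.9017%.

12.90%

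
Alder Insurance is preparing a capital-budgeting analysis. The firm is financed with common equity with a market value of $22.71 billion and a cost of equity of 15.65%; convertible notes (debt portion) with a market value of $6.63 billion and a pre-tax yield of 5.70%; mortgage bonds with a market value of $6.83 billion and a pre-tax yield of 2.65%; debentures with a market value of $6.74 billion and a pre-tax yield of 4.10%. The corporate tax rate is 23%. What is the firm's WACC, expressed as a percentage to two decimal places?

9.78%

Total capital V = 22.71 + 6.63 + 6.83 + 6.74 = 42.91.
Equity: weight = 22.71/42.91 = 0.5292; cost = 15.65%.
Convertible notes (debt portion): weight = 6.63/42.91 = 0.1545; after-tax cost = 5.7% × (1 − 23%) = 4.3890%.
Mortgage bonds: weight = 6.83/42.91 = 0.1592; after-tax cost = 2.65% × (1 − 23%) = 2.0405%.
Debentures: weight = 6.74/42.91 = 0.1571; after-tax cost = 4.1% × (1 − 23%) = 3.1570%.
WACC = 0.5292 × 15.6500% + 0.1545 × 4.3890% + 0.1592 × 2.0405% + 0.1571 × 3.1570% = 9.7815%.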